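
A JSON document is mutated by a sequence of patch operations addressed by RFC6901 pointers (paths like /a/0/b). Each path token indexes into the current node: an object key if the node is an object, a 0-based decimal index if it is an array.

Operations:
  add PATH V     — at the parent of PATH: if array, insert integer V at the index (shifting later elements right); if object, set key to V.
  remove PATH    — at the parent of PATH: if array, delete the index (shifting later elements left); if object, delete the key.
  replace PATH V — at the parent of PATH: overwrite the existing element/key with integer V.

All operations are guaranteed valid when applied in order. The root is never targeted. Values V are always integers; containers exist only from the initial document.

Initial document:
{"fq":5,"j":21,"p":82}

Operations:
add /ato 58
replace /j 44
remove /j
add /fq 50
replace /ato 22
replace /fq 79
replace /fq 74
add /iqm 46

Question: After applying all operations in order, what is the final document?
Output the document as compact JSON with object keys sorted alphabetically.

Answer: {"ato":22,"fq":74,"iqm":46,"p":82}

Derivation:
After op 1 (add /ato 58): {"ato":58,"fq":5,"j":21,"p":82}
After op 2 (replace /j 44): {"ato":58,"fq":5,"j":44,"p":82}
After op 3 (remove /j): {"ato":58,"fq":5,"p":82}
After op 4 (add /fq 50): {"ato":58,"fq":50,"p":82}
After op 5 (replace /ato 22): {"ato":22,"fq":50,"p":82}
After op 6 (replace /fq 79): {"ato":22,"fq":79,"p":82}
After op 7 (replace /fq 74): {"ato":22,"fq":74,"p":82}
After op 8 (add /iqm 46): {"ato":22,"fq":74,"iqm":46,"p":82}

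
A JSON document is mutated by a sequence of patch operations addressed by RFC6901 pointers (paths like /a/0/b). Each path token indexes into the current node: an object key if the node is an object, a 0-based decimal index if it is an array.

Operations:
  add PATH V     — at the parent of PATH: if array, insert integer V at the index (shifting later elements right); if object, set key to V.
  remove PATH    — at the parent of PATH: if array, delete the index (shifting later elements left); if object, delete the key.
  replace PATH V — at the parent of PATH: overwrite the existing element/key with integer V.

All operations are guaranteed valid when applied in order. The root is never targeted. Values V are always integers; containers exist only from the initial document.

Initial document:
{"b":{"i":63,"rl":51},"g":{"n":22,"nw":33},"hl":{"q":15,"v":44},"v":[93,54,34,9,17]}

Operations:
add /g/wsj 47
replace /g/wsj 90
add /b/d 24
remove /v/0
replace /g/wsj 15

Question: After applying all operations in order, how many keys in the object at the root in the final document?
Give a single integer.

After op 1 (add /g/wsj 47): {"b":{"i":63,"rl":51},"g":{"n":22,"nw":33,"wsj":47},"hl":{"q":15,"v":44},"v":[93,54,34,9,17]}
After op 2 (replace /g/wsj 90): {"b":{"i":63,"rl":51},"g":{"n":22,"nw":33,"wsj":90},"hl":{"q":15,"v":44},"v":[93,54,34,9,17]}
After op 3 (add /b/d 24): {"b":{"d":24,"i":63,"rl":51},"g":{"n":22,"nw":33,"wsj":90},"hl":{"q":15,"v":44},"v":[93,54,34,9,17]}
After op 4 (remove /v/0): {"b":{"d":24,"i":63,"rl":51},"g":{"n":22,"nw":33,"wsj":90},"hl":{"q":15,"v":44},"v":[54,34,9,17]}
After op 5 (replace /g/wsj 15): {"b":{"d":24,"i":63,"rl":51},"g":{"n":22,"nw":33,"wsj":15},"hl":{"q":15,"v":44},"v":[54,34,9,17]}
Size at the root: 4

Answer: 4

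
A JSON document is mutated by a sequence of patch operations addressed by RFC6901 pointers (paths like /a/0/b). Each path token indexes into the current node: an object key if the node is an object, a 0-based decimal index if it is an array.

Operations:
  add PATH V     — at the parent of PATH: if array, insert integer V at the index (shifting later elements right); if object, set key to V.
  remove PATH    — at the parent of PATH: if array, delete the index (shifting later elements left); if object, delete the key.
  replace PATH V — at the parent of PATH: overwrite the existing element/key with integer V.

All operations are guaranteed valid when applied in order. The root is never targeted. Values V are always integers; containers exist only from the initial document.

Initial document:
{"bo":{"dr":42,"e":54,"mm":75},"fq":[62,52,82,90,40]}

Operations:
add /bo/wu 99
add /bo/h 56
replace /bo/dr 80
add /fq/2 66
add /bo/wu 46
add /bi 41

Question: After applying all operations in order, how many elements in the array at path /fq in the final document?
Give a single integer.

After op 1 (add /bo/wu 99): {"bo":{"dr":42,"e":54,"mm":75,"wu":99},"fq":[62,52,82,90,40]}
After op 2 (add /bo/h 56): {"bo":{"dr":42,"e":54,"h":56,"mm":75,"wu":99},"fq":[62,52,82,90,40]}
After op 3 (replace /bo/dr 80): {"bo":{"dr":80,"e":54,"h":56,"mm":75,"wu":99},"fq":[62,52,82,90,40]}
After op 4 (add /fq/2 66): {"bo":{"dr":80,"e":54,"h":56,"mm":75,"wu":99},"fq":[62,52,66,82,90,40]}
After op 5 (add /bo/wu 46): {"bo":{"dr":80,"e":54,"h":56,"mm":75,"wu":46},"fq":[62,52,66,82,90,40]}
After op 6 (add /bi 41): {"bi":41,"bo":{"dr":80,"e":54,"h":56,"mm":75,"wu":46},"fq":[62,52,66,82,90,40]}
Size at path /fq: 6

Answer: 6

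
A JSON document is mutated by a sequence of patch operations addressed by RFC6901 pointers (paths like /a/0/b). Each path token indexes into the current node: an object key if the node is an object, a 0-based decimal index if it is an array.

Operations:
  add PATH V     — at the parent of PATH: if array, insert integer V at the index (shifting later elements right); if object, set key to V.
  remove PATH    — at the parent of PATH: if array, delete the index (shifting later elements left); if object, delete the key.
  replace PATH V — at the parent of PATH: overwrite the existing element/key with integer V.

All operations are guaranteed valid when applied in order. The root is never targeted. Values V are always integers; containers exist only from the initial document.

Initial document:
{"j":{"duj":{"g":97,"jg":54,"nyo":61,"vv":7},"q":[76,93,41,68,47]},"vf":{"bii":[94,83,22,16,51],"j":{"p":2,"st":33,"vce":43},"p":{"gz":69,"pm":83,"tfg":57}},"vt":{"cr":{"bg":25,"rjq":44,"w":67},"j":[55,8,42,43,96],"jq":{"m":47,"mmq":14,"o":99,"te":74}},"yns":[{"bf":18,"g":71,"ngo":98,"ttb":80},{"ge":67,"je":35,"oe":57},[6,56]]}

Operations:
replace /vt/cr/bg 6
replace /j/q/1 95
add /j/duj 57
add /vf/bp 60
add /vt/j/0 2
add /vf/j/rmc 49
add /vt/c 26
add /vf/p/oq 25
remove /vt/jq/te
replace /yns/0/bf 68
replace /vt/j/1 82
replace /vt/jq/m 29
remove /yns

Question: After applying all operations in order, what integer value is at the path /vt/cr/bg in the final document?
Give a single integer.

Answer: 6

Derivation:
After op 1 (replace /vt/cr/bg 6): {"j":{"duj":{"g":97,"jg":54,"nyo":61,"vv":7},"q":[76,93,41,68,47]},"vf":{"bii":[94,83,22,16,51],"j":{"p":2,"st":33,"vce":43},"p":{"gz":69,"pm":83,"tfg":57}},"vt":{"cr":{"bg":6,"rjq":44,"w":67},"j":[55,8,42,43,96],"jq":{"m":47,"mmq":14,"o":99,"te":74}},"yns":[{"bf":18,"g":71,"ngo":98,"ttb":80},{"ge":67,"je":35,"oe":57},[6,56]]}
After op 2 (replace /j/q/1 95): {"j":{"duj":{"g":97,"jg":54,"nyo":61,"vv":7},"q":[76,95,41,68,47]},"vf":{"bii":[94,83,22,16,51],"j":{"p":2,"st":33,"vce":43},"p":{"gz":69,"pm":83,"tfg":57}},"vt":{"cr":{"bg":6,"rjq":44,"w":67},"j":[55,8,42,43,96],"jq":{"m":47,"mmq":14,"o":99,"te":74}},"yns":[{"bf":18,"g":71,"ngo":98,"ttb":80},{"ge":67,"je":35,"oe":57},[6,56]]}
After op 3 (add /j/duj 57): {"j":{"duj":57,"q":[76,95,41,68,47]},"vf":{"bii":[94,83,22,16,51],"j":{"p":2,"st":33,"vce":43},"p":{"gz":69,"pm":83,"tfg":57}},"vt":{"cr":{"bg":6,"rjq":44,"w":67},"j":[55,8,42,43,96],"jq":{"m":47,"mmq":14,"o":99,"te":74}},"yns":[{"bf":18,"g":71,"ngo":98,"ttb":80},{"ge":67,"je":35,"oe":57},[6,56]]}
After op 4 (add /vf/bp 60): {"j":{"duj":57,"q":[76,95,41,68,47]},"vf":{"bii":[94,83,22,16,51],"bp":60,"j":{"p":2,"st":33,"vce":43},"p":{"gz":69,"pm":83,"tfg":57}},"vt":{"cr":{"bg":6,"rjq":44,"w":67},"j":[55,8,42,43,96],"jq":{"m":47,"mmq":14,"o":99,"te":74}},"yns":[{"bf":18,"g":71,"ngo":98,"ttb":80},{"ge":67,"je":35,"oe":57},[6,56]]}
After op 5 (add /vt/j/0 2): {"j":{"duj":57,"q":[76,95,41,68,47]},"vf":{"bii":[94,83,22,16,51],"bp":60,"j":{"p":2,"st":33,"vce":43},"p":{"gz":69,"pm":83,"tfg":57}},"vt":{"cr":{"bg":6,"rjq":44,"w":67},"j":[2,55,8,42,43,96],"jq":{"m":47,"mmq":14,"o":99,"te":74}},"yns":[{"bf":18,"g":71,"ngo":98,"ttb":80},{"ge":67,"je":35,"oe":57},[6,56]]}
After op 6 (add /vf/j/rmc 49): {"j":{"duj":57,"q":[76,95,41,68,47]},"vf":{"bii":[94,83,22,16,51],"bp":60,"j":{"p":2,"rmc":49,"st":33,"vce":43},"p":{"gz":69,"pm":83,"tfg":57}},"vt":{"cr":{"bg":6,"rjq":44,"w":67},"j":[2,55,8,42,43,96],"jq":{"m":47,"mmq":14,"o":99,"te":74}},"yns":[{"bf":18,"g":71,"ngo":98,"ttb":80},{"ge":67,"je":35,"oe":57},[6,56]]}
After op 7 (add /vt/c 26): {"j":{"duj":57,"q":[76,95,41,68,47]},"vf":{"bii":[94,83,22,16,51],"bp":60,"j":{"p":2,"rmc":49,"st":33,"vce":43},"p":{"gz":69,"pm":83,"tfg":57}},"vt":{"c":26,"cr":{"bg":6,"rjq":44,"w":67},"j":[2,55,8,42,43,96],"jq":{"m":47,"mmq":14,"o":99,"te":74}},"yns":[{"bf":18,"g":71,"ngo":98,"ttb":80},{"ge":67,"je":35,"oe":57},[6,56]]}
After op 8 (add /vf/p/oq 25): {"j":{"duj":57,"q":[76,95,41,68,47]},"vf":{"bii":[94,83,22,16,51],"bp":60,"j":{"p":2,"rmc":49,"st":33,"vce":43},"p":{"gz":69,"oq":25,"pm":83,"tfg":57}},"vt":{"c":26,"cr":{"bg":6,"rjq":44,"w":67},"j":[2,55,8,42,43,96],"jq":{"m":47,"mmq":14,"o":99,"te":74}},"yns":[{"bf":18,"g":71,"ngo":98,"ttb":80},{"ge":67,"je":35,"oe":57},[6,56]]}
After op 9 (remove /vt/jq/te): {"j":{"duj":57,"q":[76,95,41,68,47]},"vf":{"bii":[94,83,22,16,51],"bp":60,"j":{"p":2,"rmc":49,"st":33,"vce":43},"p":{"gz":69,"oq":25,"pm":83,"tfg":57}},"vt":{"c":26,"cr":{"bg":6,"rjq":44,"w":67},"j":[2,55,8,42,43,96],"jq":{"m":47,"mmq":14,"o":99}},"yns":[{"bf":18,"g":71,"ngo":98,"ttb":80},{"ge":67,"je":35,"oe":57},[6,56]]}
After op 10 (replace /yns/0/bf 68): {"j":{"duj":57,"q":[76,95,41,68,47]},"vf":{"bii":[94,83,22,16,51],"bp":60,"j":{"p":2,"rmc":49,"st":33,"vce":43},"p":{"gz":69,"oq":25,"pm":83,"tfg":57}},"vt":{"c":26,"cr":{"bg":6,"rjq":44,"w":67},"j":[2,55,8,42,43,96],"jq":{"m":47,"mmq":14,"o":99}},"yns":[{"bf":68,"g":71,"ngo":98,"ttb":80},{"ge":67,"je":35,"oe":57},[6,56]]}
After op 11 (replace /vt/j/1 82): {"j":{"duj":57,"q":[76,95,41,68,47]},"vf":{"bii":[94,83,22,16,51],"bp":60,"j":{"p":2,"rmc":49,"st":33,"vce":43},"p":{"gz":69,"oq":25,"pm":83,"tfg":57}},"vt":{"c":26,"cr":{"bg":6,"rjq":44,"w":67},"j":[2,82,8,42,43,96],"jq":{"m":47,"mmq":14,"o":99}},"yns":[{"bf":68,"g":71,"ngo":98,"ttb":80},{"ge":67,"je":35,"oe":57},[6,56]]}
After op 12 (replace /vt/jq/m 29): {"j":{"duj":57,"q":[76,95,41,68,47]},"vf":{"bii":[94,83,22,16,51],"bp":60,"j":{"p":2,"rmc":49,"st":33,"vce":43},"p":{"gz":69,"oq":25,"pm":83,"tfg":57}},"vt":{"c":26,"cr":{"bg":6,"rjq":44,"w":67},"j":[2,82,8,42,43,96],"jq":{"m":29,"mmq":14,"o":99}},"yns":[{"bf":68,"g":71,"ngo":98,"ttb":80},{"ge":67,"je":35,"oe":57},[6,56]]}
After op 13 (remove /yns): {"j":{"duj":57,"q":[76,95,41,68,47]},"vf":{"bii":[94,83,22,16,51],"bp":60,"j":{"p":2,"rmc":49,"st":33,"vce":43},"p":{"gz":69,"oq":25,"pm":83,"tfg":57}},"vt":{"c":26,"cr":{"bg":6,"rjq":44,"w":67},"j":[2,82,8,42,43,96],"jq":{"m":29,"mmq":14,"o":99}}}
Value at /vt/cr/bg: 6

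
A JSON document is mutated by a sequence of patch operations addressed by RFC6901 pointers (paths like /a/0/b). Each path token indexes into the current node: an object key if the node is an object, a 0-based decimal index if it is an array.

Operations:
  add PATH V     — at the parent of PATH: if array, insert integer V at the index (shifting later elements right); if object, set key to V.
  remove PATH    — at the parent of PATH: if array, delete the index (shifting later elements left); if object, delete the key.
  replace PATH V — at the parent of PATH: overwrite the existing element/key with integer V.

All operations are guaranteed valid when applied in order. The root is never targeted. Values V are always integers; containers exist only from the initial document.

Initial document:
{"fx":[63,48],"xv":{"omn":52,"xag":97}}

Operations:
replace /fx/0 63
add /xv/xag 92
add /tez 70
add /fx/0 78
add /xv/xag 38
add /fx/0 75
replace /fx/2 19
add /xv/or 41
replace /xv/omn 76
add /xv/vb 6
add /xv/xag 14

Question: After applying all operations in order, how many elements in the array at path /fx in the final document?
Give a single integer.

After op 1 (replace /fx/0 63): {"fx":[63,48],"xv":{"omn":52,"xag":97}}
After op 2 (add /xv/xag 92): {"fx":[63,48],"xv":{"omn":52,"xag":92}}
After op 3 (add /tez 70): {"fx":[63,48],"tez":70,"xv":{"omn":52,"xag":92}}
After op 4 (add /fx/0 78): {"fx":[78,63,48],"tez":70,"xv":{"omn":52,"xag":92}}
After op 5 (add /xv/xag 38): {"fx":[78,63,48],"tez":70,"xv":{"omn":52,"xag":38}}
After op 6 (add /fx/0 75): {"fx":[75,78,63,48],"tez":70,"xv":{"omn":52,"xag":38}}
After op 7 (replace /fx/2 19): {"fx":[75,78,19,48],"tez":70,"xv":{"omn":52,"xag":38}}
After op 8 (add /xv/or 41): {"fx":[75,78,19,48],"tez":70,"xv":{"omn":52,"or":41,"xag":38}}
After op 9 (replace /xv/omn 76): {"fx":[75,78,19,48],"tez":70,"xv":{"omn":76,"or":41,"xag":38}}
After op 10 (add /xv/vb 6): {"fx":[75,78,19,48],"tez":70,"xv":{"omn":76,"or":41,"vb":6,"xag":38}}
After op 11 (add /xv/xag 14): {"fx":[75,78,19,48],"tez":70,"xv":{"omn":76,"or":41,"vb":6,"xag":14}}
Size at path /fx: 4

Answer: 4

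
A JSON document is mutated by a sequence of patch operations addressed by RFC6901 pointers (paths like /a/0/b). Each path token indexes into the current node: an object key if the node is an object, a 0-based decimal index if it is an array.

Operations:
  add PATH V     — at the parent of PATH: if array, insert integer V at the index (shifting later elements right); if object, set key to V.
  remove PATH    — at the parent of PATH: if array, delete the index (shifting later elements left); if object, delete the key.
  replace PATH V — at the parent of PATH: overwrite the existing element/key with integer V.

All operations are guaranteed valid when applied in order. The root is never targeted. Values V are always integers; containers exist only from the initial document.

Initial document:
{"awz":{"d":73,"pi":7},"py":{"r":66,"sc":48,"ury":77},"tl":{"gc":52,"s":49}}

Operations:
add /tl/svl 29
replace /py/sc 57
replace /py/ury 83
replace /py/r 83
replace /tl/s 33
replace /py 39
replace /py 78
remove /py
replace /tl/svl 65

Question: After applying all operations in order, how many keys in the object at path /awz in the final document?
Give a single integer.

After op 1 (add /tl/svl 29): {"awz":{"d":73,"pi":7},"py":{"r":66,"sc":48,"ury":77},"tl":{"gc":52,"s":49,"svl":29}}
After op 2 (replace /py/sc 57): {"awz":{"d":73,"pi":7},"py":{"r":66,"sc":57,"ury":77},"tl":{"gc":52,"s":49,"svl":29}}
After op 3 (replace /py/ury 83): {"awz":{"d":73,"pi":7},"py":{"r":66,"sc":57,"ury":83},"tl":{"gc":52,"s":49,"svl":29}}
After op 4 (replace /py/r 83): {"awz":{"d":73,"pi":7},"py":{"r":83,"sc":57,"ury":83},"tl":{"gc":52,"s":49,"svl":29}}
After op 5 (replace /tl/s 33): {"awz":{"d":73,"pi":7},"py":{"r":83,"sc":57,"ury":83},"tl":{"gc":52,"s":33,"svl":29}}
After op 6 (replace /py 39): {"awz":{"d":73,"pi":7},"py":39,"tl":{"gc":52,"s":33,"svl":29}}
After op 7 (replace /py 78): {"awz":{"d":73,"pi":7},"py":78,"tl":{"gc":52,"s":33,"svl":29}}
After op 8 (remove /py): {"awz":{"d":73,"pi":7},"tl":{"gc":52,"s":33,"svl":29}}
After op 9 (replace /tl/svl 65): {"awz":{"d":73,"pi":7},"tl":{"gc":52,"s":33,"svl":65}}
Size at path /awz: 2

Answer: 2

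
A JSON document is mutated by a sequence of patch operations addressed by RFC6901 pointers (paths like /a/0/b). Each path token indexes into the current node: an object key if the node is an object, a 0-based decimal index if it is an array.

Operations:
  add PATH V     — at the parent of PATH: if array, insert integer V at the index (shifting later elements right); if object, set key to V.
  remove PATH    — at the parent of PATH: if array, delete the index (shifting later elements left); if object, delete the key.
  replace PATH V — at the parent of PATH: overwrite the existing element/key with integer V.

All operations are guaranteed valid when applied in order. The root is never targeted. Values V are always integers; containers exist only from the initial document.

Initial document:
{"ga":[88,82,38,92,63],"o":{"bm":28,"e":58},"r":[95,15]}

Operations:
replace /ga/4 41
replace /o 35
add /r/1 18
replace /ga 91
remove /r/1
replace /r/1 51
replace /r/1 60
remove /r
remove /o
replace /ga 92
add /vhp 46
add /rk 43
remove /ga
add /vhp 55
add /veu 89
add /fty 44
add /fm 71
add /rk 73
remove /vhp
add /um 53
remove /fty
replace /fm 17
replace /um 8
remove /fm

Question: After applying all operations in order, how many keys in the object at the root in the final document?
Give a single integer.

Answer: 3

Derivation:
After op 1 (replace /ga/4 41): {"ga":[88,82,38,92,41],"o":{"bm":28,"e":58},"r":[95,15]}
After op 2 (replace /o 35): {"ga":[88,82,38,92,41],"o":35,"r":[95,15]}
After op 3 (add /r/1 18): {"ga":[88,82,38,92,41],"o":35,"r":[95,18,15]}
After op 4 (replace /ga 91): {"ga":91,"o":35,"r":[95,18,15]}
After op 5 (remove /r/1): {"ga":91,"o":35,"r":[95,15]}
After op 6 (replace /r/1 51): {"ga":91,"o":35,"r":[95,51]}
After op 7 (replace /r/1 60): {"ga":91,"o":35,"r":[95,60]}
After op 8 (remove /r): {"ga":91,"o":35}
After op 9 (remove /o): {"ga":91}
After op 10 (replace /ga 92): {"ga":92}
After op 11 (add /vhp 46): {"ga":92,"vhp":46}
After op 12 (add /rk 43): {"ga":92,"rk":43,"vhp":46}
After op 13 (remove /ga): {"rk":43,"vhp":46}
After op 14 (add /vhp 55): {"rk":43,"vhp":55}
After op 15 (add /veu 89): {"rk":43,"veu":89,"vhp":55}
After op 16 (add /fty 44): {"fty":44,"rk":43,"veu":89,"vhp":55}
After op 17 (add /fm 71): {"fm":71,"fty":44,"rk":43,"veu":89,"vhp":55}
After op 18 (add /rk 73): {"fm":71,"fty":44,"rk":73,"veu":89,"vhp":55}
After op 19 (remove /vhp): {"fm":71,"fty":44,"rk":73,"veu":89}
After op 20 (add /um 53): {"fm":71,"fty":44,"rk":73,"um":53,"veu":89}
After op 21 (remove /fty): {"fm":71,"rk":73,"um":53,"veu":89}
After op 22 (replace /fm 17): {"fm":17,"rk":73,"um":53,"veu":89}
After op 23 (replace /um 8): {"fm":17,"rk":73,"um":8,"veu":89}
After op 24 (remove /fm): {"rk":73,"um":8,"veu":89}
Size at the root: 3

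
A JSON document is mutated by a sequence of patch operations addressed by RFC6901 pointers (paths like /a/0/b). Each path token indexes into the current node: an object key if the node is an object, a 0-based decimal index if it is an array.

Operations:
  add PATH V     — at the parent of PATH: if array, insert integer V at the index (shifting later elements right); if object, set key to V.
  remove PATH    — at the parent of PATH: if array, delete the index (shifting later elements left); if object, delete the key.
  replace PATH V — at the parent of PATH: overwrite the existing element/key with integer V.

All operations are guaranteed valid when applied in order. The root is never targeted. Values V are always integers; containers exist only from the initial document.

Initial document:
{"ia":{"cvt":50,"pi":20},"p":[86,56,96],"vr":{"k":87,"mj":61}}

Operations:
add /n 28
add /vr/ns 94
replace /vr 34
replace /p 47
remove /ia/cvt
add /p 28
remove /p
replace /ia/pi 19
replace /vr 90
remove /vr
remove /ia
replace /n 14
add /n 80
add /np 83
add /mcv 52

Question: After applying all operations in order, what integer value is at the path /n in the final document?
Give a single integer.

Answer: 80

Derivation:
After op 1 (add /n 28): {"ia":{"cvt":50,"pi":20},"n":28,"p":[86,56,96],"vr":{"k":87,"mj":61}}
After op 2 (add /vr/ns 94): {"ia":{"cvt":50,"pi":20},"n":28,"p":[86,56,96],"vr":{"k":87,"mj":61,"ns":94}}
After op 3 (replace /vr 34): {"ia":{"cvt":50,"pi":20},"n":28,"p":[86,56,96],"vr":34}
After op 4 (replace /p 47): {"ia":{"cvt":50,"pi":20},"n":28,"p":47,"vr":34}
After op 5 (remove /ia/cvt): {"ia":{"pi":20},"n":28,"p":47,"vr":34}
After op 6 (add /p 28): {"ia":{"pi":20},"n":28,"p":28,"vr":34}
After op 7 (remove /p): {"ia":{"pi":20},"n":28,"vr":34}
After op 8 (replace /ia/pi 19): {"ia":{"pi":19},"n":28,"vr":34}
After op 9 (replace /vr 90): {"ia":{"pi":19},"n":28,"vr":90}
After op 10 (remove /vr): {"ia":{"pi":19},"n":28}
After op 11 (remove /ia): {"n":28}
After op 12 (replace /n 14): {"n":14}
After op 13 (add /n 80): {"n":80}
After op 14 (add /np 83): {"n":80,"np":83}
After op 15 (add /mcv 52): {"mcv":52,"n":80,"np":83}
Value at /n: 80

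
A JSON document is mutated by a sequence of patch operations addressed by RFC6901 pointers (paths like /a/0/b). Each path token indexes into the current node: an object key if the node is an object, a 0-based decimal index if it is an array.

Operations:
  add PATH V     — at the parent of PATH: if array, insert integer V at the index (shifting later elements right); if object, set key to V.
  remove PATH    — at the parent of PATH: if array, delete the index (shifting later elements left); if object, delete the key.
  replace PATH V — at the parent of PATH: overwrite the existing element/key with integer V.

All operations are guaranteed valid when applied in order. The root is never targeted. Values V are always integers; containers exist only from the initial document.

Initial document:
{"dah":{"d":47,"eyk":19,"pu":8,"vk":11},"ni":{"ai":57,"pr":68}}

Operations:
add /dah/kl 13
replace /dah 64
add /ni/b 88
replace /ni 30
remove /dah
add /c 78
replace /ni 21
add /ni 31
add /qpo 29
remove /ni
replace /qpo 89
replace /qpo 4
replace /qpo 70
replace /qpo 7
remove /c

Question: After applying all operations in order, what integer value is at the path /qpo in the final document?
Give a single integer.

Answer: 7

Derivation:
After op 1 (add /dah/kl 13): {"dah":{"d":47,"eyk":19,"kl":13,"pu":8,"vk":11},"ni":{"ai":57,"pr":68}}
After op 2 (replace /dah 64): {"dah":64,"ni":{"ai":57,"pr":68}}
After op 3 (add /ni/b 88): {"dah":64,"ni":{"ai":57,"b":88,"pr":68}}
After op 4 (replace /ni 30): {"dah":64,"ni":30}
After op 5 (remove /dah): {"ni":30}
After op 6 (add /c 78): {"c":78,"ni":30}
After op 7 (replace /ni 21): {"c":78,"ni":21}
After op 8 (add /ni 31): {"c":78,"ni":31}
After op 9 (add /qpo 29): {"c":78,"ni":31,"qpo":29}
After op 10 (remove /ni): {"c":78,"qpo":29}
After op 11 (replace /qpo 89): {"c":78,"qpo":89}
After op 12 (replace /qpo 4): {"c":78,"qpo":4}
After op 13 (replace /qpo 70): {"c":78,"qpo":70}
After op 14 (replace /qpo 7): {"c":78,"qpo":7}
After op 15 (remove /c): {"qpo":7}
Value at /qpo: 7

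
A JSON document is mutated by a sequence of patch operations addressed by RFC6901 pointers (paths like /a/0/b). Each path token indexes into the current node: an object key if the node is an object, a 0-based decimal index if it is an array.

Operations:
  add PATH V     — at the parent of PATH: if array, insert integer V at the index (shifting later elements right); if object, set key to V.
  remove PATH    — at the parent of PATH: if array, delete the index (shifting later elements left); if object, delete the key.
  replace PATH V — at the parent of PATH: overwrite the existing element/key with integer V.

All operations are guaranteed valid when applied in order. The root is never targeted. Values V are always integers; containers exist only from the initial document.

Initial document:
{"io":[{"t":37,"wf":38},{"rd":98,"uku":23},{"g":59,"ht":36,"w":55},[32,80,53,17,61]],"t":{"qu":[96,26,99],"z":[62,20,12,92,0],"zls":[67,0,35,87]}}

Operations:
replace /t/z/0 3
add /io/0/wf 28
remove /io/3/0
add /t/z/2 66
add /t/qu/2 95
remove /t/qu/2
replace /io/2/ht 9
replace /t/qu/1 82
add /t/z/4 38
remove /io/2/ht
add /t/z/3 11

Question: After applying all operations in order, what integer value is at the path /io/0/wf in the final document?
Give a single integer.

After op 1 (replace /t/z/0 3): {"io":[{"t":37,"wf":38},{"rd":98,"uku":23},{"g":59,"ht":36,"w":55},[32,80,53,17,61]],"t":{"qu":[96,26,99],"z":[3,20,12,92,0],"zls":[67,0,35,87]}}
After op 2 (add /io/0/wf 28): {"io":[{"t":37,"wf":28},{"rd":98,"uku":23},{"g":59,"ht":36,"w":55},[32,80,53,17,61]],"t":{"qu":[96,26,99],"z":[3,20,12,92,0],"zls":[67,0,35,87]}}
After op 3 (remove /io/3/0): {"io":[{"t":37,"wf":28},{"rd":98,"uku":23},{"g":59,"ht":36,"w":55},[80,53,17,61]],"t":{"qu":[96,26,99],"z":[3,20,12,92,0],"zls":[67,0,35,87]}}
After op 4 (add /t/z/2 66): {"io":[{"t":37,"wf":28},{"rd":98,"uku":23},{"g":59,"ht":36,"w":55},[80,53,17,61]],"t":{"qu":[96,26,99],"z":[3,20,66,12,92,0],"zls":[67,0,35,87]}}
After op 5 (add /t/qu/2 95): {"io":[{"t":37,"wf":28},{"rd":98,"uku":23},{"g":59,"ht":36,"w":55},[80,53,17,61]],"t":{"qu":[96,26,95,99],"z":[3,20,66,12,92,0],"zls":[67,0,35,87]}}
After op 6 (remove /t/qu/2): {"io":[{"t":37,"wf":28},{"rd":98,"uku":23},{"g":59,"ht":36,"w":55},[80,53,17,61]],"t":{"qu":[96,26,99],"z":[3,20,66,12,92,0],"zls":[67,0,35,87]}}
After op 7 (replace /io/2/ht 9): {"io":[{"t":37,"wf":28},{"rd":98,"uku":23},{"g":59,"ht":9,"w":55},[80,53,17,61]],"t":{"qu":[96,26,99],"z":[3,20,66,12,92,0],"zls":[67,0,35,87]}}
After op 8 (replace /t/qu/1 82): {"io":[{"t":37,"wf":28},{"rd":98,"uku":23},{"g":59,"ht":9,"w":55},[80,53,17,61]],"t":{"qu":[96,82,99],"z":[3,20,66,12,92,0],"zls":[67,0,35,87]}}
After op 9 (add /t/z/4 38): {"io":[{"t":37,"wf":28},{"rd":98,"uku":23},{"g":59,"ht":9,"w":55},[80,53,17,61]],"t":{"qu":[96,82,99],"z":[3,20,66,12,38,92,0],"zls":[67,0,35,87]}}
After op 10 (remove /io/2/ht): {"io":[{"t":37,"wf":28},{"rd":98,"uku":23},{"g":59,"w":55},[80,53,17,61]],"t":{"qu":[96,82,99],"z":[3,20,66,12,38,92,0],"zls":[67,0,35,87]}}
After op 11 (add /t/z/3 11): {"io":[{"t":37,"wf":28},{"rd":98,"uku":23},{"g":59,"w":55},[80,53,17,61]],"t":{"qu":[96,82,99],"z":[3,20,66,11,12,38,92,0],"zls":[67,0,35,87]}}
Value at /io/0/wf: 28

Answer: 28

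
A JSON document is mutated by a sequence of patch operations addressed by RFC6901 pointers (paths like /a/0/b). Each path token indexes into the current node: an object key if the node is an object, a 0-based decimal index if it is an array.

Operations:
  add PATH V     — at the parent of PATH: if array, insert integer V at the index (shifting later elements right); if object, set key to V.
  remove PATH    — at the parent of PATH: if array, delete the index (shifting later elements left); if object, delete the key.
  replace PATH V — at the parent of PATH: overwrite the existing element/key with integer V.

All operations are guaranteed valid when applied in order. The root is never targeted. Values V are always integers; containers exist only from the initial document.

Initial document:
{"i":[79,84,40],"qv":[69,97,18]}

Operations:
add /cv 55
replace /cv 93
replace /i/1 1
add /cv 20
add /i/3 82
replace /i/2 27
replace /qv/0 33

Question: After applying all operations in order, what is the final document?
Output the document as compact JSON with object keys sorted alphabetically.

After op 1 (add /cv 55): {"cv":55,"i":[79,84,40],"qv":[69,97,18]}
After op 2 (replace /cv 93): {"cv":93,"i":[79,84,40],"qv":[69,97,18]}
After op 3 (replace /i/1 1): {"cv":93,"i":[79,1,40],"qv":[69,97,18]}
After op 4 (add /cv 20): {"cv":20,"i":[79,1,40],"qv":[69,97,18]}
After op 5 (add /i/3 82): {"cv":20,"i":[79,1,40,82],"qv":[69,97,18]}
After op 6 (replace /i/2 27): {"cv":20,"i":[79,1,27,82],"qv":[69,97,18]}
After op 7 (replace /qv/0 33): {"cv":20,"i":[79,1,27,82],"qv":[33,97,18]}

Answer: {"cv":20,"i":[79,1,27,82],"qv":[33,97,18]}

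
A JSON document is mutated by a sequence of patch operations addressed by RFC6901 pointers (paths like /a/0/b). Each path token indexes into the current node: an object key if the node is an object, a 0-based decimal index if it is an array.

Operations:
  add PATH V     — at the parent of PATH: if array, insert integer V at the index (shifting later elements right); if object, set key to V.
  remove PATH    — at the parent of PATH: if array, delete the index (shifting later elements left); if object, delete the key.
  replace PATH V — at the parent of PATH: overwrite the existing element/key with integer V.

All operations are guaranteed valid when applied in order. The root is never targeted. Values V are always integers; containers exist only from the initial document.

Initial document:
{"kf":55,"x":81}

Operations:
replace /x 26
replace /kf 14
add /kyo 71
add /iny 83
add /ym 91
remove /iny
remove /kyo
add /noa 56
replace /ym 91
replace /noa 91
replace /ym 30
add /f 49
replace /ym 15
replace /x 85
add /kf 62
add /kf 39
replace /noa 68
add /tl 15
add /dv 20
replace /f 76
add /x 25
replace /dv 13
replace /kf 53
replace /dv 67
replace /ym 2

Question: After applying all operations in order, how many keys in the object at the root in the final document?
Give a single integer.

Answer: 7

Derivation:
After op 1 (replace /x 26): {"kf":55,"x":26}
After op 2 (replace /kf 14): {"kf":14,"x":26}
After op 3 (add /kyo 71): {"kf":14,"kyo":71,"x":26}
After op 4 (add /iny 83): {"iny":83,"kf":14,"kyo":71,"x":26}
After op 5 (add /ym 91): {"iny":83,"kf":14,"kyo":71,"x":26,"ym":91}
After op 6 (remove /iny): {"kf":14,"kyo":71,"x":26,"ym":91}
After op 7 (remove /kyo): {"kf":14,"x":26,"ym":91}
After op 8 (add /noa 56): {"kf":14,"noa":56,"x":26,"ym":91}
After op 9 (replace /ym 91): {"kf":14,"noa":56,"x":26,"ym":91}
After op 10 (replace /noa 91): {"kf":14,"noa":91,"x":26,"ym":91}
After op 11 (replace /ym 30): {"kf":14,"noa":91,"x":26,"ym":30}
After op 12 (add /f 49): {"f":49,"kf":14,"noa":91,"x":26,"ym":30}
After op 13 (replace /ym 15): {"f":49,"kf":14,"noa":91,"x":26,"ym":15}
After op 14 (replace /x 85): {"f":49,"kf":14,"noa":91,"x":85,"ym":15}
After op 15 (add /kf 62): {"f":49,"kf":62,"noa":91,"x":85,"ym":15}
After op 16 (add /kf 39): {"f":49,"kf":39,"noa":91,"x":85,"ym":15}
After op 17 (replace /noa 68): {"f":49,"kf":39,"noa":68,"x":85,"ym":15}
After op 18 (add /tl 15): {"f":49,"kf":39,"noa":68,"tl":15,"x":85,"ym":15}
After op 19 (add /dv 20): {"dv":20,"f":49,"kf":39,"noa":68,"tl":15,"x":85,"ym":15}
After op 20 (replace /f 76): {"dv":20,"f":76,"kf":39,"noa":68,"tl":15,"x":85,"ym":15}
After op 21 (add /x 25): {"dv":20,"f":76,"kf":39,"noa":68,"tl":15,"x":25,"ym":15}
After op 22 (replace /dv 13): {"dv":13,"f":76,"kf":39,"noa":68,"tl":15,"x":25,"ym":15}
After op 23 (replace /kf 53): {"dv":13,"f":76,"kf":53,"noa":68,"tl":15,"x":25,"ym":15}
After op 24 (replace /dv 67): {"dv":67,"f":76,"kf":53,"noa":68,"tl":15,"x":25,"ym":15}
After op 25 (replace /ym 2): {"dv":67,"f":76,"kf":53,"noa":68,"tl":15,"x":25,"ym":2}
Size at the root: 7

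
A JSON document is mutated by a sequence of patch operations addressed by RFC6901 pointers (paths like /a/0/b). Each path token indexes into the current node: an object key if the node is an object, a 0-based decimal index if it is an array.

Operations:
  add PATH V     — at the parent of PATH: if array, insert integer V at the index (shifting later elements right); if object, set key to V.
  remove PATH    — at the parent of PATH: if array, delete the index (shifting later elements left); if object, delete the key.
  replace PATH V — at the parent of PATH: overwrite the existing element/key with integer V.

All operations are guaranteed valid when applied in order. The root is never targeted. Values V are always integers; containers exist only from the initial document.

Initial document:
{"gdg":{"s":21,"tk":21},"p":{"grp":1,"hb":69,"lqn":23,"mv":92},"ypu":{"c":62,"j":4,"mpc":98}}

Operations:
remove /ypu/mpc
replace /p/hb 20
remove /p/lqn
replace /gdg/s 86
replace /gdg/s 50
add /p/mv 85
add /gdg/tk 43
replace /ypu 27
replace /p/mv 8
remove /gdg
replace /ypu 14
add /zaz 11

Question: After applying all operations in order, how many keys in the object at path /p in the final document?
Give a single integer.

Answer: 3

Derivation:
After op 1 (remove /ypu/mpc): {"gdg":{"s":21,"tk":21},"p":{"grp":1,"hb":69,"lqn":23,"mv":92},"ypu":{"c":62,"j":4}}
After op 2 (replace /p/hb 20): {"gdg":{"s":21,"tk":21},"p":{"grp":1,"hb":20,"lqn":23,"mv":92},"ypu":{"c":62,"j":4}}
After op 3 (remove /p/lqn): {"gdg":{"s":21,"tk":21},"p":{"grp":1,"hb":20,"mv":92},"ypu":{"c":62,"j":4}}
After op 4 (replace /gdg/s 86): {"gdg":{"s":86,"tk":21},"p":{"grp":1,"hb":20,"mv":92},"ypu":{"c":62,"j":4}}
After op 5 (replace /gdg/s 50): {"gdg":{"s":50,"tk":21},"p":{"grp":1,"hb":20,"mv":92},"ypu":{"c":62,"j":4}}
After op 6 (add /p/mv 85): {"gdg":{"s":50,"tk":21},"p":{"grp":1,"hb":20,"mv":85},"ypu":{"c":62,"j":4}}
After op 7 (add /gdg/tk 43): {"gdg":{"s":50,"tk":43},"p":{"grp":1,"hb":20,"mv":85},"ypu":{"c":62,"j":4}}
After op 8 (replace /ypu 27): {"gdg":{"s":50,"tk":43},"p":{"grp":1,"hb":20,"mv":85},"ypu":27}
After op 9 (replace /p/mv 8): {"gdg":{"s":50,"tk":43},"p":{"grp":1,"hb":20,"mv":8},"ypu":27}
After op 10 (remove /gdg): {"p":{"grp":1,"hb":20,"mv":8},"ypu":27}
After op 11 (replace /ypu 14): {"p":{"grp":1,"hb":20,"mv":8},"ypu":14}
After op 12 (add /zaz 11): {"p":{"grp":1,"hb":20,"mv":8},"ypu":14,"zaz":11}
Size at path /p: 3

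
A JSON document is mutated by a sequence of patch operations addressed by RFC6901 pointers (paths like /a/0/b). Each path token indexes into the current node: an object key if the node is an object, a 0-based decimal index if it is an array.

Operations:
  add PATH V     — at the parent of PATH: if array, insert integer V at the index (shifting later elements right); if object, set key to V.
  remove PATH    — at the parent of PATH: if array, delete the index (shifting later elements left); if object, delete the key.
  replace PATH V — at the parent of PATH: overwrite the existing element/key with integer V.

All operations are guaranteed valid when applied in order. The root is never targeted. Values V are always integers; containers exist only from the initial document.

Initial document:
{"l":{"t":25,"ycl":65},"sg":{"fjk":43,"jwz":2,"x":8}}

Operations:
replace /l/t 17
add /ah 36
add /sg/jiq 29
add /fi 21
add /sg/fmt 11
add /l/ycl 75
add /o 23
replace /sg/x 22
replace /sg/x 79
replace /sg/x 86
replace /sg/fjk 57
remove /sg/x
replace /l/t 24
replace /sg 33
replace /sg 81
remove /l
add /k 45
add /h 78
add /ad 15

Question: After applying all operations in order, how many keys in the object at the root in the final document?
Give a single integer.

Answer: 7

Derivation:
After op 1 (replace /l/t 17): {"l":{"t":17,"ycl":65},"sg":{"fjk":43,"jwz":2,"x":8}}
After op 2 (add /ah 36): {"ah":36,"l":{"t":17,"ycl":65},"sg":{"fjk":43,"jwz":2,"x":8}}
After op 3 (add /sg/jiq 29): {"ah":36,"l":{"t":17,"ycl":65},"sg":{"fjk":43,"jiq":29,"jwz":2,"x":8}}
After op 4 (add /fi 21): {"ah":36,"fi":21,"l":{"t":17,"ycl":65},"sg":{"fjk":43,"jiq":29,"jwz":2,"x":8}}
After op 5 (add /sg/fmt 11): {"ah":36,"fi":21,"l":{"t":17,"ycl":65},"sg":{"fjk":43,"fmt":11,"jiq":29,"jwz":2,"x":8}}
After op 6 (add /l/ycl 75): {"ah":36,"fi":21,"l":{"t":17,"ycl":75},"sg":{"fjk":43,"fmt":11,"jiq":29,"jwz":2,"x":8}}
After op 7 (add /o 23): {"ah":36,"fi":21,"l":{"t":17,"ycl":75},"o":23,"sg":{"fjk":43,"fmt":11,"jiq":29,"jwz":2,"x":8}}
After op 8 (replace /sg/x 22): {"ah":36,"fi":21,"l":{"t":17,"ycl":75},"o":23,"sg":{"fjk":43,"fmt":11,"jiq":29,"jwz":2,"x":22}}
After op 9 (replace /sg/x 79): {"ah":36,"fi":21,"l":{"t":17,"ycl":75},"o":23,"sg":{"fjk":43,"fmt":11,"jiq":29,"jwz":2,"x":79}}
After op 10 (replace /sg/x 86): {"ah":36,"fi":21,"l":{"t":17,"ycl":75},"o":23,"sg":{"fjk":43,"fmt":11,"jiq":29,"jwz":2,"x":86}}
After op 11 (replace /sg/fjk 57): {"ah":36,"fi":21,"l":{"t":17,"ycl":75},"o":23,"sg":{"fjk":57,"fmt":11,"jiq":29,"jwz":2,"x":86}}
After op 12 (remove /sg/x): {"ah":36,"fi":21,"l":{"t":17,"ycl":75},"o":23,"sg":{"fjk":57,"fmt":11,"jiq":29,"jwz":2}}
After op 13 (replace /l/t 24): {"ah":36,"fi":21,"l":{"t":24,"ycl":75},"o":23,"sg":{"fjk":57,"fmt":11,"jiq":29,"jwz":2}}
After op 14 (replace /sg 33): {"ah":36,"fi":21,"l":{"t":24,"ycl":75},"o":23,"sg":33}
After op 15 (replace /sg 81): {"ah":36,"fi":21,"l":{"t":24,"ycl":75},"o":23,"sg":81}
After op 16 (remove /l): {"ah":36,"fi":21,"o":23,"sg":81}
After op 17 (add /k 45): {"ah":36,"fi":21,"k":45,"o":23,"sg":81}
After op 18 (add /h 78): {"ah":36,"fi":21,"h":78,"k":45,"o":23,"sg":81}
After op 19 (add /ad 15): {"ad":15,"ah":36,"fi":21,"h":78,"k":45,"o":23,"sg":81}
Size at the root: 7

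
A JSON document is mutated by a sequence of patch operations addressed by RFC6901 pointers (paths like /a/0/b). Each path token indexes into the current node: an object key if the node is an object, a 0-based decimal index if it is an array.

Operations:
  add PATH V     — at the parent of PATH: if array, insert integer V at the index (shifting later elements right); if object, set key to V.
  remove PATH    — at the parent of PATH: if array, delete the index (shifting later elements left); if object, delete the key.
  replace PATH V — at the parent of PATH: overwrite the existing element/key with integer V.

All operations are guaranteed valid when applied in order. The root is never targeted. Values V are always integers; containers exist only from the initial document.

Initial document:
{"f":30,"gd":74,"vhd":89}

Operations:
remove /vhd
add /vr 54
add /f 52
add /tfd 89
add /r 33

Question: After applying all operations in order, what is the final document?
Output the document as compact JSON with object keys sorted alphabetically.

After op 1 (remove /vhd): {"f":30,"gd":74}
After op 2 (add /vr 54): {"f":30,"gd":74,"vr":54}
After op 3 (add /f 52): {"f":52,"gd":74,"vr":54}
After op 4 (add /tfd 89): {"f":52,"gd":74,"tfd":89,"vr":54}
After op 5 (add /r 33): {"f":52,"gd":74,"r":33,"tfd":89,"vr":54}

Answer: {"f":52,"gd":74,"r":33,"tfd":89,"vr":54}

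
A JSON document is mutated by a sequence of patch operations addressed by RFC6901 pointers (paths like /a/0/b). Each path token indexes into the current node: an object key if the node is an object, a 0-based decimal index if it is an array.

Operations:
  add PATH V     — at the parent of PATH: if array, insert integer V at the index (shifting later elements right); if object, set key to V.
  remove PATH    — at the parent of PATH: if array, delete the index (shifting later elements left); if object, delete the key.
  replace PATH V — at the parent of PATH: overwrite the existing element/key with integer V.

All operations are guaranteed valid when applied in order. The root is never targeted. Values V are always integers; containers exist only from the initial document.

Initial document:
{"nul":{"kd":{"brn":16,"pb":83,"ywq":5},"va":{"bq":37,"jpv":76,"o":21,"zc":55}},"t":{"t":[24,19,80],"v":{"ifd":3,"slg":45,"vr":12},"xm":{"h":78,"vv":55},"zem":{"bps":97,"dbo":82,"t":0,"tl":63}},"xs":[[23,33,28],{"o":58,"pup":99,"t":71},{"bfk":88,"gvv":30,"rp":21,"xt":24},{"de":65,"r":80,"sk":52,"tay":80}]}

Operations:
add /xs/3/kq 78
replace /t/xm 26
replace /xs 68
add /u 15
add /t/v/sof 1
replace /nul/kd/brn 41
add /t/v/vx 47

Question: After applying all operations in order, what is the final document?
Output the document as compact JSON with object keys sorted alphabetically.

Answer: {"nul":{"kd":{"brn":41,"pb":83,"ywq":5},"va":{"bq":37,"jpv":76,"o":21,"zc":55}},"t":{"t":[24,19,80],"v":{"ifd":3,"slg":45,"sof":1,"vr":12,"vx":47},"xm":26,"zem":{"bps":97,"dbo":82,"t":0,"tl":63}},"u":15,"xs":68}

Derivation:
After op 1 (add /xs/3/kq 78): {"nul":{"kd":{"brn":16,"pb":83,"ywq":5},"va":{"bq":37,"jpv":76,"o":21,"zc":55}},"t":{"t":[24,19,80],"v":{"ifd":3,"slg":45,"vr":12},"xm":{"h":78,"vv":55},"zem":{"bps":97,"dbo":82,"t":0,"tl":63}},"xs":[[23,33,28],{"o":58,"pup":99,"t":71},{"bfk":88,"gvv":30,"rp":21,"xt":24},{"de":65,"kq":78,"r":80,"sk":52,"tay":80}]}
After op 2 (replace /t/xm 26): {"nul":{"kd":{"brn":16,"pb":83,"ywq":5},"va":{"bq":37,"jpv":76,"o":21,"zc":55}},"t":{"t":[24,19,80],"v":{"ifd":3,"slg":45,"vr":12},"xm":26,"zem":{"bps":97,"dbo":82,"t":0,"tl":63}},"xs":[[23,33,28],{"o":58,"pup":99,"t":71},{"bfk":88,"gvv":30,"rp":21,"xt":24},{"de":65,"kq":78,"r":80,"sk":52,"tay":80}]}
After op 3 (replace /xs 68): {"nul":{"kd":{"brn":16,"pb":83,"ywq":5},"va":{"bq":37,"jpv":76,"o":21,"zc":55}},"t":{"t":[24,19,80],"v":{"ifd":3,"slg":45,"vr":12},"xm":26,"zem":{"bps":97,"dbo":82,"t":0,"tl":63}},"xs":68}
After op 4 (add /u 15): {"nul":{"kd":{"brn":16,"pb":83,"ywq":5},"va":{"bq":37,"jpv":76,"o":21,"zc":55}},"t":{"t":[24,19,80],"v":{"ifd":3,"slg":45,"vr":12},"xm":26,"zem":{"bps":97,"dbo":82,"t":0,"tl":63}},"u":15,"xs":68}
After op 5 (add /t/v/sof 1): {"nul":{"kd":{"brn":16,"pb":83,"ywq":5},"va":{"bq":37,"jpv":76,"o":21,"zc":55}},"t":{"t":[24,19,80],"v":{"ifd":3,"slg":45,"sof":1,"vr":12},"xm":26,"zem":{"bps":97,"dbo":82,"t":0,"tl":63}},"u":15,"xs":68}
After op 6 (replace /nul/kd/brn 41): {"nul":{"kd":{"brn":41,"pb":83,"ywq":5},"va":{"bq":37,"jpv":76,"o":21,"zc":55}},"t":{"t":[24,19,80],"v":{"ifd":3,"slg":45,"sof":1,"vr":12},"xm":26,"zem":{"bps":97,"dbo":82,"t":0,"tl":63}},"u":15,"xs":68}
After op 7 (add /t/v/vx 47): {"nul":{"kd":{"brn":41,"pb":83,"ywq":5},"va":{"bq":37,"jpv":76,"o":21,"zc":55}},"t":{"t":[24,19,80],"v":{"ifd":3,"slg":45,"sof":1,"vr":12,"vx":47},"xm":26,"zem":{"bps":97,"dbo":82,"t":0,"tl":63}},"u":15,"xs":68}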